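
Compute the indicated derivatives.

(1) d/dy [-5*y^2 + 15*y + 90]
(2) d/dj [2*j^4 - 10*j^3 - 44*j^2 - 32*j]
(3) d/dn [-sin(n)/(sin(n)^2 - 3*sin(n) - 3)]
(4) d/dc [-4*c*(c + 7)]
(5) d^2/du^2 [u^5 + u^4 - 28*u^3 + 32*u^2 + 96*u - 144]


(1) = 15 - 10*y
(2) = 8*j^3 - 30*j^2 - 88*j - 32
(3) = (sin(n)^2 + 3)*cos(n)/(sin(n)^2 - 3*sin(n) - 3)^2
(4) = -8*c - 28
(5) = 20*u^3 + 12*u^2 - 168*u + 64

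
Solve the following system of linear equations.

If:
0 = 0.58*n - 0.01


Then:
n = 0.02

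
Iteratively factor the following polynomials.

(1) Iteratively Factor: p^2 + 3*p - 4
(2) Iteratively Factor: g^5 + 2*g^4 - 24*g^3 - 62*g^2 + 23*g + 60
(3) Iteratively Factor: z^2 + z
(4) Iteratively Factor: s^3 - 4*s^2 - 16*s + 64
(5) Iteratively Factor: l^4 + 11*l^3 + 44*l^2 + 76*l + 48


(1) = (p + 4)*(p - 1)
(2) = (g + 1)*(g^4 + g^3 - 25*g^2 - 37*g + 60) = (g - 5)*(g + 1)*(g^3 + 6*g^2 + 5*g - 12) = (g - 5)*(g - 1)*(g + 1)*(g^2 + 7*g + 12) = (g - 5)*(g - 1)*(g + 1)*(g + 4)*(g + 3)
(3) = (z)*(z + 1)
(4) = (s - 4)*(s^2 - 16) = (s - 4)*(s + 4)*(s - 4)
(5) = (l + 4)*(l^3 + 7*l^2 + 16*l + 12) = (l + 3)*(l + 4)*(l^2 + 4*l + 4) = (l + 2)*(l + 3)*(l + 4)*(l + 2)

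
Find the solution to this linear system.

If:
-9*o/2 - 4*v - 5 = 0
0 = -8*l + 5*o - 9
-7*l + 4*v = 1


Then:
l = -141/142
o = 15/71
v = -845/568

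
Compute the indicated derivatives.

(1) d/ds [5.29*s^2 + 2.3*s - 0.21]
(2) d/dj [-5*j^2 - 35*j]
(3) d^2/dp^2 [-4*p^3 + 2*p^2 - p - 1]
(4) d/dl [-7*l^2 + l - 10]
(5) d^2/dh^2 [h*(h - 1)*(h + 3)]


(1) = 10.58*s + 2.3
(2) = -10*j - 35
(3) = 4 - 24*p
(4) = 1 - 14*l
(5) = 6*h + 4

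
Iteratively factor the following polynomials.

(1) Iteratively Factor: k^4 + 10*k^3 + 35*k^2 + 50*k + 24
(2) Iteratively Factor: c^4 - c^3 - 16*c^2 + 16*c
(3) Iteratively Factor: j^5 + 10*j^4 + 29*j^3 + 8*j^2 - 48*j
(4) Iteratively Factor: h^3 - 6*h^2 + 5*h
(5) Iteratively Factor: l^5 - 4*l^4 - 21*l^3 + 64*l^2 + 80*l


(1) = (k + 3)*(k^3 + 7*k^2 + 14*k + 8) = (k + 3)*(k + 4)*(k^2 + 3*k + 2) = (k + 1)*(k + 3)*(k + 4)*(k + 2)
(2) = (c - 1)*(c^3 - 16*c) = (c - 4)*(c - 1)*(c^2 + 4*c) = (c - 4)*(c - 1)*(c + 4)*(c)
(3) = (j - 1)*(j^4 + 11*j^3 + 40*j^2 + 48*j) = j*(j - 1)*(j^3 + 11*j^2 + 40*j + 48) = j*(j - 1)*(j + 3)*(j^2 + 8*j + 16) = j*(j - 1)*(j + 3)*(j + 4)*(j + 4)
(4) = (h - 5)*(h^2 - h) = h*(h - 5)*(h - 1)
(5) = (l + 1)*(l^4 - 5*l^3 - 16*l^2 + 80*l) = (l + 1)*(l + 4)*(l^3 - 9*l^2 + 20*l) = (l - 5)*(l + 1)*(l + 4)*(l^2 - 4*l) = l*(l - 5)*(l + 1)*(l + 4)*(l - 4)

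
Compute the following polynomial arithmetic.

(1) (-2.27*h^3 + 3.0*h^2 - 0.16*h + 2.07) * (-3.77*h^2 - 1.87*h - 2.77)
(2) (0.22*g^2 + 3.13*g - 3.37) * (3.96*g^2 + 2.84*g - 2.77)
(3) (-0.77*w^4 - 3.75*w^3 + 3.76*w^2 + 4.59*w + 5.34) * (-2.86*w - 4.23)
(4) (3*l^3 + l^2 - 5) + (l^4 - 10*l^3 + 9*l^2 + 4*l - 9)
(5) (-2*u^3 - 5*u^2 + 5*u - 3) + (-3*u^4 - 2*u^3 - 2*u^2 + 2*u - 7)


(1) = 8.5579*h^5 - 7.0651*h^4 + 1.2811*h^3 - 15.8147*h^2 - 3.4277*h - 5.7339
(2) = 0.8712*g^4 + 13.0196*g^3 - 5.0654*g^2 - 18.2409*g + 9.3349
(3) = 2.2022*w^5 + 13.9821*w^4 + 5.1089*w^3 - 29.0322*w^2 - 34.6881*w - 22.5882
(4) = l^4 - 7*l^3 + 10*l^2 + 4*l - 14
(5) = -3*u^4 - 4*u^3 - 7*u^2 + 7*u - 10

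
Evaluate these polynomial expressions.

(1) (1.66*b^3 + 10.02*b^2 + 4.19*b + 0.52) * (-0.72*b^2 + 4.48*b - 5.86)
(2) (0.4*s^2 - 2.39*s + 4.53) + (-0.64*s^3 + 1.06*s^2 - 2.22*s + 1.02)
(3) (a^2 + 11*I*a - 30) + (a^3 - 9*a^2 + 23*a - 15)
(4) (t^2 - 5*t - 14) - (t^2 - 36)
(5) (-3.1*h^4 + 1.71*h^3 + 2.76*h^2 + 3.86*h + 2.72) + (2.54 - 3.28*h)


(1) = -1.1952*b^5 + 0.2224*b^4 + 32.1452*b^3 - 40.3204*b^2 - 22.2238*b - 3.0472
(2) = -0.64*s^3 + 1.46*s^2 - 4.61*s + 5.55
(3) = a^3 - 8*a^2 + 23*a + 11*I*a - 45
(4) = 22 - 5*t
(5) = -3.1*h^4 + 1.71*h^3 + 2.76*h^2 + 0.58*h + 5.26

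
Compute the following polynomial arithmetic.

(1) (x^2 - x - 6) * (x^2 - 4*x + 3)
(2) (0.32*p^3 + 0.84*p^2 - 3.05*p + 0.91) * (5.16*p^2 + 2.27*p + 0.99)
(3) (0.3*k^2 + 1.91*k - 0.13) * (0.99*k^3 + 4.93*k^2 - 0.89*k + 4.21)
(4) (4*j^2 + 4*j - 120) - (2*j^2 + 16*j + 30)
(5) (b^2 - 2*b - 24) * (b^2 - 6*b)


(1) = x^4 - 5*x^3 + x^2 + 21*x - 18
(2) = 1.6512*p^5 + 5.0608*p^4 - 13.5144*p^3 - 1.3963*p^2 - 0.9538*p + 0.9009
(3) = 0.297*k^5 + 3.3699*k^4 + 9.0206*k^3 - 1.0778*k^2 + 8.1568*k - 0.5473
(4) = 2*j^2 - 12*j - 150
(5) = b^4 - 8*b^3 - 12*b^2 + 144*b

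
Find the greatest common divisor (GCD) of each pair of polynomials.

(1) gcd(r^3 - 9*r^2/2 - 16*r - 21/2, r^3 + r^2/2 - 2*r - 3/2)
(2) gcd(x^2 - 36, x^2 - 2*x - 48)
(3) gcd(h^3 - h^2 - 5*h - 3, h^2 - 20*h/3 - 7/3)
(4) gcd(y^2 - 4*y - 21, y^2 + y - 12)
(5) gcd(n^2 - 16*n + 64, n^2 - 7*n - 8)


(1) = r + 1
(2) = gcd((x - 6)*(x + 6), (x - 8)*(x + 6)) = x + 6
(3) = 1
(4) = gcd((y - 7)*(y + 3), (y - 3)*(y + 4)) = 1
(5) = n - 8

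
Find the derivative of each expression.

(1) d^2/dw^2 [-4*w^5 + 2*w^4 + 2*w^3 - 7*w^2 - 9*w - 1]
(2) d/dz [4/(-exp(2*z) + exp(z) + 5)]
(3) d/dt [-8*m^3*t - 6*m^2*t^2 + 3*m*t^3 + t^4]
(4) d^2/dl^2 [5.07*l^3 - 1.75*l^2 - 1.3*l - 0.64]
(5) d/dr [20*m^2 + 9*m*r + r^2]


(1) = -80*w^3 + 24*w^2 + 12*w - 14
(2) = (8*exp(z) - 4)*exp(z)/(-exp(2*z) + exp(z) + 5)^2
(3) = -8*m^3 - 12*m^2*t + 9*m*t^2 + 4*t^3
(4) = 30.42*l - 3.5
(5) = 9*m + 2*r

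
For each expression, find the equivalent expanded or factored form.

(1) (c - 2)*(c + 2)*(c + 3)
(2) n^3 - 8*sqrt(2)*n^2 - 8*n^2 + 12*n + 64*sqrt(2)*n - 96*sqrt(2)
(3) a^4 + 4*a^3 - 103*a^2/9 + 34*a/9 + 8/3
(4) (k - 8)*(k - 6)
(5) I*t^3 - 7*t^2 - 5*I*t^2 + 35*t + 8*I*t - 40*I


(1) = c^3 + 3*c^2 - 4*c - 12
(2) = (n - 6)*(n - 2)*(n - 8*sqrt(2))
(3) = (a - 4/3)*(a - 1)*(a + 1/3)*(a + 6)
(4) = k^2 - 14*k + 48
(5) = (t - 5)*(t + 8*I)*(I*t + 1)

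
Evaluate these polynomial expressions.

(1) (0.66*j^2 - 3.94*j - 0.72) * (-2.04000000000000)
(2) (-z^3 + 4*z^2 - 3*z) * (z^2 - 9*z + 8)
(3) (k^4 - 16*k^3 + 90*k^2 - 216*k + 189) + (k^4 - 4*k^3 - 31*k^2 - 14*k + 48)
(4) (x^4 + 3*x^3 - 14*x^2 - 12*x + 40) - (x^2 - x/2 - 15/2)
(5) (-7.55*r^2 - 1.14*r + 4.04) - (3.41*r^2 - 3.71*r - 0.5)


(1) = -1.3464*j^2 + 8.0376*j + 1.4688
(2) = -z^5 + 13*z^4 - 47*z^3 + 59*z^2 - 24*z
(3) = 2*k^4 - 20*k^3 + 59*k^2 - 230*k + 237
(4) = x^4 + 3*x^3 - 15*x^2 - 23*x/2 + 95/2
(5) = -10.96*r^2 + 2.57*r + 4.54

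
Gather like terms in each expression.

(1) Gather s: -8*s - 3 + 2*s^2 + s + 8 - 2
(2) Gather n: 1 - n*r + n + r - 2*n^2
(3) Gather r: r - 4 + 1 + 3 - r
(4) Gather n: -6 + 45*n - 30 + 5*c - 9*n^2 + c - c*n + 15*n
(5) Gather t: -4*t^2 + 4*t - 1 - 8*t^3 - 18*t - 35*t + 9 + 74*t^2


(1) = 2*s^2 - 7*s + 3
(2) = -2*n^2 + n*(1 - r) + r + 1
(3) = 0
(4) = 6*c - 9*n^2 + n*(60 - c) - 36
(5) = -8*t^3 + 70*t^2 - 49*t + 8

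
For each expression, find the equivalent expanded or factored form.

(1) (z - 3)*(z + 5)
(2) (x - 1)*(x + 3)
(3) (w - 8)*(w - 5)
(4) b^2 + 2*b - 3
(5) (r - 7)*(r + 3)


(1) = z^2 + 2*z - 15
(2) = x^2 + 2*x - 3
(3) = w^2 - 13*w + 40
(4) = (b - 1)*(b + 3)
(5) = r^2 - 4*r - 21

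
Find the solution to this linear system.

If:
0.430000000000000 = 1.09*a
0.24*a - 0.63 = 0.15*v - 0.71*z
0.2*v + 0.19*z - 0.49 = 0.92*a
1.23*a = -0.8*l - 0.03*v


Then:
a = 0.39
l = -0.72
v = 2.96
z = 1.38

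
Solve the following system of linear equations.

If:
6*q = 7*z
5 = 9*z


Then:
q = 35/54
z = 5/9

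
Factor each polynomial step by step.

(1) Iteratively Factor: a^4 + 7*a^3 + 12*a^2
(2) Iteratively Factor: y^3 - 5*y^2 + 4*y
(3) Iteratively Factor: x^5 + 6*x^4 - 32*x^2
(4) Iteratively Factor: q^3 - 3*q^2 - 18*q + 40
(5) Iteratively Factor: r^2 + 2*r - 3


(1) = (a)*(a^3 + 7*a^2 + 12*a) = a^2*(a^2 + 7*a + 12) = a^2*(a + 3)*(a + 4)
(2) = (y - 4)*(y^2 - y) = y*(y - 4)*(y - 1)
(3) = (x - 2)*(x^4 + 8*x^3 + 16*x^2) = x*(x - 2)*(x^3 + 8*x^2 + 16*x) = x^2*(x - 2)*(x^2 + 8*x + 16) = x^2*(x - 2)*(x + 4)*(x + 4)
(4) = (q - 2)*(q^2 - q - 20) = (q - 2)*(q + 4)*(q - 5)
(5) = (r - 1)*(r + 3)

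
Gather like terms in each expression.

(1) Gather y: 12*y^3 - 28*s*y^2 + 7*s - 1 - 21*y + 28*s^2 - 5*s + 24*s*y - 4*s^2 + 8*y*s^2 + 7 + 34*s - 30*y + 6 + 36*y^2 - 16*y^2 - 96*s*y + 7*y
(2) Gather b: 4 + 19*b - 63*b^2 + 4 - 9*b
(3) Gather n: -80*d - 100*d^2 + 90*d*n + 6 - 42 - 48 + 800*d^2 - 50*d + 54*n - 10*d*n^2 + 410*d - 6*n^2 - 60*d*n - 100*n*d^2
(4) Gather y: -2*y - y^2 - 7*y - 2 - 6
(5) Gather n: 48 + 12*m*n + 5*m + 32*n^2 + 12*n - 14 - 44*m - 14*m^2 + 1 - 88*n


(1) = 24*s^2 + 36*s + 12*y^3 + y^2*(20 - 28*s) + y*(8*s^2 - 72*s - 44) + 12
(2) = -63*b^2 + 10*b + 8
(3) = 700*d^2 + 280*d + n^2*(-10*d - 6) + n*(-100*d^2 + 30*d + 54) - 84
(4) = -y^2 - 9*y - 8
(5) = -14*m^2 - 39*m + 32*n^2 + n*(12*m - 76) + 35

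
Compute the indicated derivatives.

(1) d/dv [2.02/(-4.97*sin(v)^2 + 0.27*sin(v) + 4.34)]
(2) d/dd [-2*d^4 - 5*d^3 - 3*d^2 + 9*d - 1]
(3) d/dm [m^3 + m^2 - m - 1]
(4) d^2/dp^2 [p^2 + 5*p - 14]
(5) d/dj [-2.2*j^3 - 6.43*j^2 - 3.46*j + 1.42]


(1) = (20.0788*sin(v) - 0.5454)*cos(v)/(-4.97*sin(v)^2 + 0.27*sin(v) + 4.34)^2
(2) = -8*d^3 - 15*d^2 - 6*d + 9
(3) = 3*m^2 + 2*m - 1
(4) = 2
(5) = -6.6*j^2 - 12.86*j - 3.46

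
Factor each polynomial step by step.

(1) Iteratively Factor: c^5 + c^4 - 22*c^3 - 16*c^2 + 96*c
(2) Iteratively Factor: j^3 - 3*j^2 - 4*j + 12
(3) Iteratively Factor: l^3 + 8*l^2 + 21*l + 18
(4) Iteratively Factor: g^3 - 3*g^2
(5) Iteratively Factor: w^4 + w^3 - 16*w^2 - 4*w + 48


(1) = (c - 4)*(c^4 + 5*c^3 - 2*c^2 - 24*c) = (c - 4)*(c + 4)*(c^3 + c^2 - 6*c) = (c - 4)*(c + 3)*(c + 4)*(c^2 - 2*c) = (c - 4)*(c - 2)*(c + 3)*(c + 4)*(c)
(2) = (j - 3)*(j^2 - 4) = (j - 3)*(j - 2)*(j + 2)
(3) = (l + 2)*(l^2 + 6*l + 9) = (l + 2)*(l + 3)*(l + 3)
(4) = (g)*(g^2 - 3*g) = g^2*(g - 3)
(5) = (w + 2)*(w^3 - w^2 - 14*w + 24) = (w + 2)*(w + 4)*(w^2 - 5*w + 6) = (w - 3)*(w + 2)*(w + 4)*(w - 2)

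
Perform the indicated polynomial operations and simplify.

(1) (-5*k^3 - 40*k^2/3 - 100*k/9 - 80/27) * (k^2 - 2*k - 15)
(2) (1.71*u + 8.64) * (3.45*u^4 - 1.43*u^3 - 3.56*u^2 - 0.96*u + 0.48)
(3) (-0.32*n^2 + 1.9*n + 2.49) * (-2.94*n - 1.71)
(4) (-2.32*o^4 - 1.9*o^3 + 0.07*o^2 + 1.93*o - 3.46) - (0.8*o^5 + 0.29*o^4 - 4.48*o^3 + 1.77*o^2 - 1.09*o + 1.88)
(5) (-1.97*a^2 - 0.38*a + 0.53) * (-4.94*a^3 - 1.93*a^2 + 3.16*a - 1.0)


(1) = -5*k^5 - 10*k^4/3 + 815*k^3/9 + 5920*k^2/27 + 4660*k/27 + 400/9
(2) = 5.8995*u^5 + 27.3627*u^4 - 18.4428*u^3 - 32.4*u^2 - 7.4736*u + 4.1472
(3) = 0.9408*n^3 - 5.0388*n^2 - 10.5696*n - 4.2579
(4) = -0.8*o^5 - 2.61*o^4 + 2.58*o^3 - 1.7*o^2 + 3.02*o - 5.34
(5) = 9.7318*a^5 + 5.6793*a^4 - 8.11*a^3 - 0.2537*a^2 + 2.0548*a - 0.53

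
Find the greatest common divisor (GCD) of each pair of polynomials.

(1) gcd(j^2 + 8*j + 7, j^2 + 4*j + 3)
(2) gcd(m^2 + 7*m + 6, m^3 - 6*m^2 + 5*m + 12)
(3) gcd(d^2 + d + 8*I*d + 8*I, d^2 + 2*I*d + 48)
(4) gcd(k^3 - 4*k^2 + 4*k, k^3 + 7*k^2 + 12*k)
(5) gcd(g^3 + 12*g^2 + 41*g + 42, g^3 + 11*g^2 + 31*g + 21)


(1) = j + 1
(2) = gcd((m + 1)*(m + 6), (m - 4)*(m - 3)*(m + 1)) = m + 1
(3) = d + 8*I
(4) = k
(5) = gcd((g + 2)*(g + 3)*(g + 7), (g + 1)*(g + 3)*(g + 7)) = g^2 + 10*g + 21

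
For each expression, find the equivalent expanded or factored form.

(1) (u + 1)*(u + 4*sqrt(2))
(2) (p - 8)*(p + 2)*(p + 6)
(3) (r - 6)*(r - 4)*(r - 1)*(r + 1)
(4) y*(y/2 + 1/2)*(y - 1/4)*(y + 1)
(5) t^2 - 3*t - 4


(1) = u^2 + u + 4*sqrt(2)*u + 4*sqrt(2)
(2) = p^3 - 52*p - 96
(3) = r^4 - 10*r^3 + 23*r^2 + 10*r - 24
(4) = y^4/2 + 7*y^3/8 + y^2/4 - y/8
(5) = (t - 4)*(t + 1)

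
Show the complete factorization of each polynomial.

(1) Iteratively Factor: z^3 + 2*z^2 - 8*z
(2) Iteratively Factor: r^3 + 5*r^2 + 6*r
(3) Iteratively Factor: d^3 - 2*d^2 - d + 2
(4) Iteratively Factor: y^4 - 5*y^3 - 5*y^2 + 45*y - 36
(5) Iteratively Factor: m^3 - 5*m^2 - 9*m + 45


(1) = (z - 2)*(z^2 + 4*z) = z*(z - 2)*(z + 4)
(2) = (r + 2)*(r^2 + 3*r) = r*(r + 2)*(r + 3)
(3) = (d + 1)*(d^2 - 3*d + 2) = (d - 2)*(d + 1)*(d - 1)
(4) = (y - 3)*(y^3 - 2*y^2 - 11*y + 12) = (y - 3)*(y + 3)*(y^2 - 5*y + 4) = (y - 4)*(y - 3)*(y + 3)*(y - 1)
(5) = (m - 5)*(m^2 - 9) = (m - 5)*(m + 3)*(m - 3)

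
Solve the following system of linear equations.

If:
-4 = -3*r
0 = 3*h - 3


Then:
h = 1
r = 4/3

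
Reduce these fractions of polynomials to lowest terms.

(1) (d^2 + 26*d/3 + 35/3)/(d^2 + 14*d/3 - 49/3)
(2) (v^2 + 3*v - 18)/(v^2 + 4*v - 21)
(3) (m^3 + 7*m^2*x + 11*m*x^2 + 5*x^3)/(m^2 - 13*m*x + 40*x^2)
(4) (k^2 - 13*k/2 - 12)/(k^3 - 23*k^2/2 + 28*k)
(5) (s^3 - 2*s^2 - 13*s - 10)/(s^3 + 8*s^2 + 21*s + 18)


(1) = (3*d + 5)/(3*d - 7)
(2) = (v + 6)/(v + 7)
(3) = (m^3 + 7*m^2*x + 11*m*x^2 + 5*x^3)/(m^2 - 13*m*x + 40*x^2)
(4) = (2*k + 3)/(2*k^2 - 7*k)
(5) = (s^2 - 4*s - 5)/(s^2 + 6*s + 9)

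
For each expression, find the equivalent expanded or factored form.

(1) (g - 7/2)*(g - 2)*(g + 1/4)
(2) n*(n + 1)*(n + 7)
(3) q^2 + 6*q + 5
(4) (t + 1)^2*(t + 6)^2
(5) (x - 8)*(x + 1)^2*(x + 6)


(1) = g^3 - 21*g^2/4 + 45*g/8 + 7/4
(2) = n^3 + 8*n^2 + 7*n
(3) = (q + 1)*(q + 5)
(4) = t^4 + 14*t^3 + 61*t^2 + 84*t + 36
(5) = x^4 - 51*x^2 - 98*x - 48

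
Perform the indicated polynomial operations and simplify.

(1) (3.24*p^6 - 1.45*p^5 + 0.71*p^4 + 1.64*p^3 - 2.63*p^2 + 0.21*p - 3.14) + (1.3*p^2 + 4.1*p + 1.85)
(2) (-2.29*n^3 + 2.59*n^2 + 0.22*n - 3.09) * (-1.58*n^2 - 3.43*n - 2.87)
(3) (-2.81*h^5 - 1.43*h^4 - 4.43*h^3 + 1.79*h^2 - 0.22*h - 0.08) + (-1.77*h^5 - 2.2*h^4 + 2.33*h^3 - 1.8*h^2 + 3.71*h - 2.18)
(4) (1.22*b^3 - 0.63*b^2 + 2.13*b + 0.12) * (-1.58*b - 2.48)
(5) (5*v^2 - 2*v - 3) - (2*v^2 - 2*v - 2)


(1) = 3.24*p^6 - 1.45*p^5 + 0.71*p^4 + 1.64*p^3 - 1.33*p^2 + 4.31*p - 1.29
(2) = 3.6182*n^5 + 3.7625*n^4 - 2.659*n^3 - 3.3057*n^2 + 9.9673*n + 8.8683
(3) = -4.58*h^5 - 3.63*h^4 - 2.1*h^3 - 0.01*h^2 + 3.49*h - 2.26
(4) = -1.9276*b^4 - 2.0302*b^3 - 1.803*b^2 - 5.472*b - 0.2976
(5) = 3*v^2 - 1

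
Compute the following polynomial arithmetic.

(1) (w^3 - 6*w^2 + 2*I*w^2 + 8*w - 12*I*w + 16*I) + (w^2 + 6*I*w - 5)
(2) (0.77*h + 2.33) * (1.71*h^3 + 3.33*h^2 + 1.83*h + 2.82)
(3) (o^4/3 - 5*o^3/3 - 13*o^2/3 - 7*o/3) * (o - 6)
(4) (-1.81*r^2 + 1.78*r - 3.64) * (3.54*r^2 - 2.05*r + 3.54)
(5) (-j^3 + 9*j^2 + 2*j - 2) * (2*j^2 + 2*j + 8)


(1) = w^3 - 5*w^2 + 2*I*w^2 + 8*w - 6*I*w - 5 + 16*I
(2) = 1.3167*h^4 + 6.5484*h^3 + 9.168*h^2 + 6.4353*h + 6.5706
(3) = o^5/3 - 11*o^4/3 + 17*o^3/3 + 71*o^2/3 + 14*o
(4) = -6.4074*r^4 + 10.0117*r^3 - 22.942*r^2 + 13.7632*r - 12.8856
(5) = -2*j^5 + 16*j^4 + 14*j^3 + 72*j^2 + 12*j - 16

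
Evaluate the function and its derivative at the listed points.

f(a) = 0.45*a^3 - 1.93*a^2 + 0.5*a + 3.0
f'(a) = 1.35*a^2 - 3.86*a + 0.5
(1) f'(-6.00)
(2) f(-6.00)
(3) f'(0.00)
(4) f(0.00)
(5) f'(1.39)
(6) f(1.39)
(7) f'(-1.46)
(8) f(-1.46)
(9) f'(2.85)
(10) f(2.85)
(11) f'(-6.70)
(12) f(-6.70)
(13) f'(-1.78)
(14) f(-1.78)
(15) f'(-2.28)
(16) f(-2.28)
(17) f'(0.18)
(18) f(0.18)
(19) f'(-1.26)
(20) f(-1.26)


(1) = 72.26
(2) = -166.68
(3) = 0.50
(4) = 3.00
(5) = -2.26
(6) = 1.17
(7) = 9.01
(8) = -3.24
(9) = 0.46
(10) = -0.83
(11) = 86.96
(12) = -222.33
(13) = 11.65
(14) = -6.54
(15) = 16.32
(16) = -13.51
(17) = -0.15
(18) = 3.03
(19) = 7.51
(20) = -1.59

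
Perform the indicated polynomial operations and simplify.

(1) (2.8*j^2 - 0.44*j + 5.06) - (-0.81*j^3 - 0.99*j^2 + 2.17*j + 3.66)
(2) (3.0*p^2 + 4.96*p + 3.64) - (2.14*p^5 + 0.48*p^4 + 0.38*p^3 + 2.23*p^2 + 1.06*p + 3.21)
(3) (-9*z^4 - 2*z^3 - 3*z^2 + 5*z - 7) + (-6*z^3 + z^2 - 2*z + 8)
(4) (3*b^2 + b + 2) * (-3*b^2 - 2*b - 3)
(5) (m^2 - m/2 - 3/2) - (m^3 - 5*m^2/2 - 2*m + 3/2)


(1) = 0.81*j^3 + 3.79*j^2 - 2.61*j + 1.4
(2) = -2.14*p^5 - 0.48*p^4 - 0.38*p^3 + 0.77*p^2 + 3.9*p + 0.43
(3) = -9*z^4 - 8*z^3 - 2*z^2 + 3*z + 1
(4) = -9*b^4 - 9*b^3 - 17*b^2 - 7*b - 6
(5) = -m^3 + 7*m^2/2 + 3*m/2 - 3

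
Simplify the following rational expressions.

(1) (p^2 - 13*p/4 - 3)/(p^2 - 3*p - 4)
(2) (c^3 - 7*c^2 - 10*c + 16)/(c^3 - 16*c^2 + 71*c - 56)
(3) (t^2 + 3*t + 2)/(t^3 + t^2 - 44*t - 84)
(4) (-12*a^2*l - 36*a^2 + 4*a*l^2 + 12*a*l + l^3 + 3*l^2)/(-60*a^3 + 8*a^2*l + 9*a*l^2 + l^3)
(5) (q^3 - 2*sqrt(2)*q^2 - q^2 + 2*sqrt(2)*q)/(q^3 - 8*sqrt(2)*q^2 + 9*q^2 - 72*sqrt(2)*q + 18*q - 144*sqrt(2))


(1) = (4*p + 3)/(4*p + 4)
(2) = (c + 2)/(c - 7)
(3) = (t + 1)/(t^2 - t - 42)
(4) = (l + 3)/(5*a + l)
(5) = (q^3 + q^2*(-2*sqrt(2) - 1) + 2*sqrt(2)*q)/(q^3 + q^2*(9 - 8*sqrt(2)) + q*(18 - 72*sqrt(2)) - 144*sqrt(2))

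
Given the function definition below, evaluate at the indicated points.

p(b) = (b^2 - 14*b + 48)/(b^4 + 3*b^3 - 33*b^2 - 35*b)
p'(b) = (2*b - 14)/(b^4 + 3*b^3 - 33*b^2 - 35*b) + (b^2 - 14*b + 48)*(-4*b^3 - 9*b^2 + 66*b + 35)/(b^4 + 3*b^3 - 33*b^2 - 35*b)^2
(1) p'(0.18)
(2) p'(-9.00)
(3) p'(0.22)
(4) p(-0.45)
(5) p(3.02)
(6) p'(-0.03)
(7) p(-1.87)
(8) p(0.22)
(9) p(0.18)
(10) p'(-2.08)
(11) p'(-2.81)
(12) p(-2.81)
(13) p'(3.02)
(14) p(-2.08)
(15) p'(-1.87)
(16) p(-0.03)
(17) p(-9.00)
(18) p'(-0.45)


(1) = 41.08
(2) = 0.09
(3) = 27.17
(4) = 6.17
(5) = -0.06
(6) = 1521.96
(7) = -1.35
(8) = -4.85
(9) = -6.19
(10) = -1.17
(11) = -0.34
(12) = -0.57
(13) = 0.04
(14) = -1.04
(15) = -1.91
(16) = 47.46
(17) = 0.13
(18) = 1.00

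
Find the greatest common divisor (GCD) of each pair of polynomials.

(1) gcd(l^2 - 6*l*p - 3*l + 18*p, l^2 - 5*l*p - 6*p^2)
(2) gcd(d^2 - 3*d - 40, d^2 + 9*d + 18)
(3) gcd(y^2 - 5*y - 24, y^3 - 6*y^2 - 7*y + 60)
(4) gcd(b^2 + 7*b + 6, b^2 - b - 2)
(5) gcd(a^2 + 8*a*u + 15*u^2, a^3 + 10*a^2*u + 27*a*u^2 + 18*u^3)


(1) = -l + 6*p
(2) = 1
(3) = gcd((y - 8)*(y + 3), (y - 5)*(y - 4)*(y + 3)) = y + 3
(4) = gcd((b + 1)*(b + 6), (b - 2)*(b + 1)) = b + 1
(5) = gcd((a + 3*u)*(a + 5*u), (a + u)*(a + 3*u)*(a + 6*u)) = a + 3*u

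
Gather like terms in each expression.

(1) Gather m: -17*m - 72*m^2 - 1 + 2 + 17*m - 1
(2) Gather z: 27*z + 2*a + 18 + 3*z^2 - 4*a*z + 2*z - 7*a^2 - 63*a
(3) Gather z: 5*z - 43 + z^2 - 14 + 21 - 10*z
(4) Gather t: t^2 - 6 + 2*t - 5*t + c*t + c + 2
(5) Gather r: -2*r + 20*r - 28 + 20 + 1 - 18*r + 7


(1) = -72*m^2
(2) = -7*a^2 - 61*a + 3*z^2 + z*(29 - 4*a) + 18
(3) = z^2 - 5*z - 36
(4) = c + t^2 + t*(c - 3) - 4
(5) = 0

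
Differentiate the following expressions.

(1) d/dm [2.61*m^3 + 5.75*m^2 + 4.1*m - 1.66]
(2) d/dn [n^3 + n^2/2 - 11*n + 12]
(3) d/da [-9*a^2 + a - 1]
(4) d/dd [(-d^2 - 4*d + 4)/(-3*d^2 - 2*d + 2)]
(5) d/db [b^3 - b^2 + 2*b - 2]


(1) = 7.83*m^2 + 11.5*m + 4.1
(2) = 3*n^2 + n - 11
(3) = 1 - 18*a
(4) = 10*d*(2 - d)/(9*d^4 + 12*d^3 - 8*d^2 - 8*d + 4)
(5) = 3*b^2 - 2*b + 2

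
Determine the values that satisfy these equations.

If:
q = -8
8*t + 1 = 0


Then:
q = -8
t = -1/8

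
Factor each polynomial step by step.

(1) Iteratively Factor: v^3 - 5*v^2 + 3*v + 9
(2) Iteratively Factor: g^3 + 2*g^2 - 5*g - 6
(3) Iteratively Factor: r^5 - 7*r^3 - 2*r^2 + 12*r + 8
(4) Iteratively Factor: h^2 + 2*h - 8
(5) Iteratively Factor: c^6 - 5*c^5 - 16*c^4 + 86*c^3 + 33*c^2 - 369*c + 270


(1) = (v + 1)*(v^2 - 6*v + 9) = (v - 3)*(v + 1)*(v - 3)
(2) = (g + 3)*(g^2 - g - 2) = (g - 2)*(g + 3)*(g + 1)
(3) = (r + 1)*(r^4 - r^3 - 6*r^2 + 4*r + 8) = (r - 2)*(r + 1)*(r^3 + r^2 - 4*r - 4) = (r - 2)^2*(r + 1)*(r^2 + 3*r + 2) = (r - 2)^2*(r + 1)*(r + 2)*(r + 1)
(4) = (h + 4)*(h - 2)
(5) = (c - 3)*(c^5 - 2*c^4 - 22*c^3 + 20*c^2 + 93*c - 90) = (c - 5)*(c - 3)*(c^4 + 3*c^3 - 7*c^2 - 15*c + 18) = (c - 5)*(c - 3)*(c + 3)*(c^3 - 7*c + 6) = (c - 5)*(c - 3)*(c - 2)*(c + 3)*(c^2 + 2*c - 3) = (c - 5)*(c - 3)*(c - 2)*(c + 3)^2*(c - 1)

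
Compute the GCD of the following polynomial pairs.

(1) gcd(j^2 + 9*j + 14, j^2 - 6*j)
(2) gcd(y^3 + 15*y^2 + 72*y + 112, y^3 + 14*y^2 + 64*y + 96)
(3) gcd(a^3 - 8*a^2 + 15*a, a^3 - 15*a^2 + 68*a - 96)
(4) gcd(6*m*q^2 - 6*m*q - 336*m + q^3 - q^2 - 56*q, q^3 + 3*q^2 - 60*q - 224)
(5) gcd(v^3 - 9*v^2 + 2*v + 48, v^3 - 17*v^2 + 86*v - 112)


(1) = 1
(2) = y^2 + 8*y + 16
(3) = gcd(a*(a - 5)*(a - 3), (a - 8)*(a - 4)*(a - 3)) = a - 3
(4) = q^2 - q - 56
(5) = v - 8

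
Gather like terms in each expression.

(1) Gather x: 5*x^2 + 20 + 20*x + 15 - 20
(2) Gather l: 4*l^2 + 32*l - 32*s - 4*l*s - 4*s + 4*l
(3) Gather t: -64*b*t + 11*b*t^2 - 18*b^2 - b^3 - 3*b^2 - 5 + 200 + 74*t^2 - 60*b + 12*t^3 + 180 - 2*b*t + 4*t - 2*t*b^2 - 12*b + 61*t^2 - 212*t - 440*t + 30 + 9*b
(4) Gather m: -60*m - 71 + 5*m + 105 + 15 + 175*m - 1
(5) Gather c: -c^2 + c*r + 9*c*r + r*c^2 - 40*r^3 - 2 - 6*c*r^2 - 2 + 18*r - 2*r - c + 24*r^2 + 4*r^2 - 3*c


(1) = 5*x^2 + 20*x + 15
(2) = 4*l^2 + l*(36 - 4*s) - 36*s
(3) = -b^3 - 21*b^2 - 63*b + 12*t^3 + t^2*(11*b + 135) + t*(-2*b^2 - 66*b - 648) + 405
(4) = 120*m + 48
(5) = c^2*(r - 1) + c*(-6*r^2 + 10*r - 4) - 40*r^3 + 28*r^2 + 16*r - 4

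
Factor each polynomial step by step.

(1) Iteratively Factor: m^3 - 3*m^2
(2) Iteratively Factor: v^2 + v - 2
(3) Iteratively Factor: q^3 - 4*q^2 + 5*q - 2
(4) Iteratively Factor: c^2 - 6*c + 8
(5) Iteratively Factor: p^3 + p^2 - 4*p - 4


(1) = (m)*(m^2 - 3*m) = m^2*(m - 3)
(2) = (v + 2)*(v - 1)
(3) = (q - 1)*(q^2 - 3*q + 2) = (q - 1)^2*(q - 2)
(4) = (c - 4)*(c - 2)
(5) = (p + 2)*(p^2 - p - 2) = (p + 1)*(p + 2)*(p - 2)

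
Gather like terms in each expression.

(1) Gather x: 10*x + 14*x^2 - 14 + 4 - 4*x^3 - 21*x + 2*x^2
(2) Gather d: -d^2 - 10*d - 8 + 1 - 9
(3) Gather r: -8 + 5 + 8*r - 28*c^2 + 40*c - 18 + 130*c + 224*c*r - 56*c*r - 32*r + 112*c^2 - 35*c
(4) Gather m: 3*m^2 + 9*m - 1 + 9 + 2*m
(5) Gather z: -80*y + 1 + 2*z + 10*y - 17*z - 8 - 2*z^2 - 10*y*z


(1) = -4*x^3 + 16*x^2 - 11*x - 10
(2) = -d^2 - 10*d - 16
(3) = 84*c^2 + 135*c + r*(168*c - 24) - 21
(4) = 3*m^2 + 11*m + 8
(5) = -70*y - 2*z^2 + z*(-10*y - 15) - 7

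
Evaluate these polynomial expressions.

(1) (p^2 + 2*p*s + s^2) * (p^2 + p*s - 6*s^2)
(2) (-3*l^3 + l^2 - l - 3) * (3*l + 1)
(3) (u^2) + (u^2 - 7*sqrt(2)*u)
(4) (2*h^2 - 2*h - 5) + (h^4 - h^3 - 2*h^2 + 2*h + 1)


(1) = p^4 + 3*p^3*s - 3*p^2*s^2 - 11*p*s^3 - 6*s^4
(2) = -9*l^4 - 2*l^2 - 10*l - 3
(3) = 2*u^2 - 7*sqrt(2)*u
(4) = h^4 - h^3 - 4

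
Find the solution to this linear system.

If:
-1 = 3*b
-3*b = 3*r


Then:
b = -1/3
r = 1/3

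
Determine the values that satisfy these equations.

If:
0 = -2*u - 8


Then:
u = -4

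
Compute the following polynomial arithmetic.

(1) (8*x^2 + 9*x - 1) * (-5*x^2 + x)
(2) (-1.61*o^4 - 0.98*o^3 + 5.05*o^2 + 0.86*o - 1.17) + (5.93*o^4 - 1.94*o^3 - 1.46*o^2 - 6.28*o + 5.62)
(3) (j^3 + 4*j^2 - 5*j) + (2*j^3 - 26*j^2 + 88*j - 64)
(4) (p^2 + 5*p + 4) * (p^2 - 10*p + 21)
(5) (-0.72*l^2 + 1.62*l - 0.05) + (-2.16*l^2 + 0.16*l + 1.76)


(1) = -40*x^4 - 37*x^3 + 14*x^2 - x
(2) = 4.32*o^4 - 2.92*o^3 + 3.59*o^2 - 5.42*o + 4.45
(3) = 3*j^3 - 22*j^2 + 83*j - 64
(4) = p^4 - 5*p^3 - 25*p^2 + 65*p + 84
(5) = -2.88*l^2 + 1.78*l + 1.71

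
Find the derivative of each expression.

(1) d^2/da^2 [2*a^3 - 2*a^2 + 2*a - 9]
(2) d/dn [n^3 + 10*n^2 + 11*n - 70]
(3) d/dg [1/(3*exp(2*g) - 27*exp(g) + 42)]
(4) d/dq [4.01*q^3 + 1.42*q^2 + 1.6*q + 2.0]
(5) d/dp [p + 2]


(1) = 12*a - 4
(2) = 3*n^2 + 20*n + 11
(3) = (9 - 2*exp(g))*exp(g)/(3*(exp(2*g) - 9*exp(g) + 14)^2)
(4) = 12.03*q^2 + 2.84*q + 1.6
(5) = 1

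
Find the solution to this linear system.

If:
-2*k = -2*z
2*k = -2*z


Then:
k = 0
z = 0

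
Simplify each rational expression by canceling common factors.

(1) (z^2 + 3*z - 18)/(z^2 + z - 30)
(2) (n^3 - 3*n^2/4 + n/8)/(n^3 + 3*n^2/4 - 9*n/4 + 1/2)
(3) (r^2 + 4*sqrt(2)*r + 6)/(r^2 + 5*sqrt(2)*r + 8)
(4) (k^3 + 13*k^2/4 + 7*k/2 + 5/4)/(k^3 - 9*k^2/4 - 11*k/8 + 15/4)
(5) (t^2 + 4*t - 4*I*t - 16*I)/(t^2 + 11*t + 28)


(1) = (z - 3)/(z - 5)
(2) = (2*n^2 - n)/(2*n^2 + 2*n - 4)
(3) = (r + 3*sqrt(2))/(r + 4*sqrt(2))
(4) = (2*k^2 + 4*k + 2)/(2*k^2 - 7*k + 6)
(5) = (t - 4*I)/(t + 7)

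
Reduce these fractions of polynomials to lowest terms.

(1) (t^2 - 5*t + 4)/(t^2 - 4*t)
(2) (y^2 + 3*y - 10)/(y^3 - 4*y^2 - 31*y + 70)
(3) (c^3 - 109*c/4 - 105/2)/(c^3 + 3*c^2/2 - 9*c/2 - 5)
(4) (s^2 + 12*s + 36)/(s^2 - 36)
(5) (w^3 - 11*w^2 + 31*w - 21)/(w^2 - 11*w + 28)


(1) = (t - 1)/t
(2) = 1/(y - 7)
(3) = (2*c^2 - 5*c - 42)/(2*c^2 - 2*c - 4)
(4) = (s + 6)/(s - 6)
(5) = (w^2 - 4*w + 3)/(w - 4)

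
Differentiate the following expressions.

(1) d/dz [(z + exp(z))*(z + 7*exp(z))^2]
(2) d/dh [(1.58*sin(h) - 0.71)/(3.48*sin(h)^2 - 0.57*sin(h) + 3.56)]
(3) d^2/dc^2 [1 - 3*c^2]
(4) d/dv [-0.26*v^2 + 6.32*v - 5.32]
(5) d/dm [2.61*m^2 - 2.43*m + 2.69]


(1) = (z + 7*exp(z))*(2*(z + exp(z))*(7*exp(z) + 1) + (z + 7*exp(z))*(exp(z) + 1))
(2) = (-5.4984*sin(h)^2 + 4.9416*sin(h) + 5.2201)*cos(h)/(12.1104*sin(h)^4 - 3.9672*sin(h)^3 + 25.1025*sin(h)^2 - 4.0584*sin(h) + 12.6736)
(3) = -6
(4) = 6.32 - 0.52*v
(5) = 5.22*m - 2.43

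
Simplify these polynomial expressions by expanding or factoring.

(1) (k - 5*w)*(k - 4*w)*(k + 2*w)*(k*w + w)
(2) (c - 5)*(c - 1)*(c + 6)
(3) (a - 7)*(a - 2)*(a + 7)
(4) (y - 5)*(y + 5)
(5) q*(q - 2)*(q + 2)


(1) = k^4*w - 7*k^3*w^2 + k^3*w + 2*k^2*w^3 - 7*k^2*w^2 + 40*k*w^4 + 2*k*w^3 + 40*w^4
(2) = c^3 - 31*c + 30
(3) = a^3 - 2*a^2 - 49*a + 98
(4) = y^2 - 25
(5) = q^3 - 4*q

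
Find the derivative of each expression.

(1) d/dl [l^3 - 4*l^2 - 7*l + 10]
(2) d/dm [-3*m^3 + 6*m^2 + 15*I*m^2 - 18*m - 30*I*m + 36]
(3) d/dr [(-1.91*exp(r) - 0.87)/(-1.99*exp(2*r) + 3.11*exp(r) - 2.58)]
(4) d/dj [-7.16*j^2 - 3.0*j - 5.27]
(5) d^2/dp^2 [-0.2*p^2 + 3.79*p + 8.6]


(1) = 3*l^2 - 8*l - 7
(2) = -9*m^2 + m*(12 + 30*I) - 18 - 30*I
(3) = (-3.8009*exp(2*r) - 3.4626*exp(r) + 7.6335)*exp(r)/(3.9601*exp(4*r) - 12.3778*exp(3*r) + 19.9405*exp(2*r) - 16.0476*exp(r) + 6.6564)
(4) = -14.32*j - 3.0
(5) = -0.400000000000000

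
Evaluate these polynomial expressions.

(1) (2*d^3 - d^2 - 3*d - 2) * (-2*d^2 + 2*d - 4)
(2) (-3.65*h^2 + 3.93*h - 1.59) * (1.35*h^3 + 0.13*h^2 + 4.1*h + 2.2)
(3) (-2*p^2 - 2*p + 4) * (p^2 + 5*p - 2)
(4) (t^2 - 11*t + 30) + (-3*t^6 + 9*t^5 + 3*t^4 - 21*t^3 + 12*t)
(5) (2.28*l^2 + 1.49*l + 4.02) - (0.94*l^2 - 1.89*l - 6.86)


(1) = -4*d^5 + 6*d^4 - 4*d^3 + 2*d^2 + 8*d + 8
(2) = -4.9275*h^5 + 4.831*h^4 - 16.6006*h^3 + 7.8763*h^2 + 2.127*h - 3.498
(3) = -2*p^4 - 12*p^3 - 2*p^2 + 24*p - 8
(4) = -3*t^6 + 9*t^5 + 3*t^4 - 21*t^3 + t^2 + t + 30
(5) = 1.34*l^2 + 3.38*l + 10.88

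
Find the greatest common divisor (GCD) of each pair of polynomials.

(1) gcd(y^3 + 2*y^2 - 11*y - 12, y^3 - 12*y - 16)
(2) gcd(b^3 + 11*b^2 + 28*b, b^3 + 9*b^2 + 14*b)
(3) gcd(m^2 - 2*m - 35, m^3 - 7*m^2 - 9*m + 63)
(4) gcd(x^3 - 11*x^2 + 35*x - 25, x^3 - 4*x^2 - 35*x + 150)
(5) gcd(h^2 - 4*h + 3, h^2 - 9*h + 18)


(1) = gcd((y - 3)*(y + 1)*(y + 4), (y - 4)*(y + 2)^2) = 1
(2) = gcd(b*(b + 4)*(b + 7), b*(b + 2)*(b + 7)) = b^2 + 7*b
(3) = gcd((m - 7)*(m + 5), (m - 7)*(m - 3)*(m + 3)) = m - 7
(4) = gcd((x - 5)^2*(x - 1), (x - 5)^2*(x + 6)) = x^2 - 10*x + 25
(5) = gcd((h - 3)*(h - 1), (h - 6)*(h - 3)) = h - 3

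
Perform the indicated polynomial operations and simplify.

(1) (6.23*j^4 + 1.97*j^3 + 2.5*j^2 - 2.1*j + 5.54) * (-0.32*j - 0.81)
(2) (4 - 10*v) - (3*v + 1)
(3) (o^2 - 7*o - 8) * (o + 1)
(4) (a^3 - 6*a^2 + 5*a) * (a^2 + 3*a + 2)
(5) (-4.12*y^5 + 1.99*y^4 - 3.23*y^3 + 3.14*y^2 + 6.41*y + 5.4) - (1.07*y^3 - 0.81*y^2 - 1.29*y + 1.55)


(1) = -1.9936*j^5 - 5.6767*j^4 - 2.3957*j^3 - 1.353*j^2 - 0.0718*j - 4.4874
(2) = 3 - 13*v
(3) = o^3 - 6*o^2 - 15*o - 8
(4) = a^5 - 3*a^4 - 11*a^3 + 3*a^2 + 10*a
(5) = -4.12*y^5 + 1.99*y^4 - 4.3*y^3 + 3.95*y^2 + 7.7*y + 3.85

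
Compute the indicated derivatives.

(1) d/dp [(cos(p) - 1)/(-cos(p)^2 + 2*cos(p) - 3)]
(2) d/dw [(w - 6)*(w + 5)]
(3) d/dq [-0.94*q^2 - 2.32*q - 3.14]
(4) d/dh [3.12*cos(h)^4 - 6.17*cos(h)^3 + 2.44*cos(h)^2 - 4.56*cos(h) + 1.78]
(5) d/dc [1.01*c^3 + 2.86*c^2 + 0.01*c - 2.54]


(1) = (sin(p)^2 + 2*cos(p))*sin(p)/(cos(p)^2 - 2*cos(p) + 3)^2
(2) = 2*w - 1
(3) = -1.88*q - 2.32
(4) = (-12.48*cos(h)^3 + 18.51*cos(h)^2 - 4.88*cos(h) + 4.56)*sin(h)
(5) = 3.03*c^2 + 5.72*c + 0.01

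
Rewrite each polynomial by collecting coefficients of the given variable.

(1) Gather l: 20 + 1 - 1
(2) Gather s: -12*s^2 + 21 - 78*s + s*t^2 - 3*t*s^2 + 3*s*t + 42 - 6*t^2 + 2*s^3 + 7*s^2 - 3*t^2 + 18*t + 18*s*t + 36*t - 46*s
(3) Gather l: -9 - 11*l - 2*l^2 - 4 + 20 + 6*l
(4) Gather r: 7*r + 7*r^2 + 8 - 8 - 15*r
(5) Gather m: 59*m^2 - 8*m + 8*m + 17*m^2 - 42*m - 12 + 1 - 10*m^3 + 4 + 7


(1) = 20
(2) = 2*s^3 + s^2*(-3*t - 5) + s*(t^2 + 21*t - 124) - 9*t^2 + 54*t + 63
(3) = -2*l^2 - 5*l + 7
(4) = 7*r^2 - 8*r
(5) = -10*m^3 + 76*m^2 - 42*m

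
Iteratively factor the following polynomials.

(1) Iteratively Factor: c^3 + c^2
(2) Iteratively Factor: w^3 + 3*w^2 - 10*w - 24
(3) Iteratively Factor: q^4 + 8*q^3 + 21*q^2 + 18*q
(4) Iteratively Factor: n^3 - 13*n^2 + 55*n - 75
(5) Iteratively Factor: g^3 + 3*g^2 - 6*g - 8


(1) = (c)*(c^2 + c) = c^2*(c + 1)
(2) = (w + 4)*(w^2 - w - 6) = (w + 2)*(w + 4)*(w - 3)
(3) = (q)*(q^3 + 8*q^2 + 21*q + 18) = q*(q + 3)*(q^2 + 5*q + 6) = q*(q + 3)^2*(q + 2)
(4) = (n - 3)*(n^2 - 10*n + 25) = (n - 5)*(n - 3)*(n - 5)
(5) = (g + 4)*(g^2 - g - 2) = (g + 1)*(g + 4)*(g - 2)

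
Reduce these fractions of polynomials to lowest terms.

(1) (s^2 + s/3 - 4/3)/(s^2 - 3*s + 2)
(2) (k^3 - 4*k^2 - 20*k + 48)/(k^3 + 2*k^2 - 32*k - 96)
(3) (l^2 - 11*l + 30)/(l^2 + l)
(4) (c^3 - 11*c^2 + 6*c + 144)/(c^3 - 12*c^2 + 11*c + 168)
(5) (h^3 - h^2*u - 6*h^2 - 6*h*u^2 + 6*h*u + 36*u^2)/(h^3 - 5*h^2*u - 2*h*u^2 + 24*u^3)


(1) = (3*s + 4)/(3*s - 6)
(2) = (k - 2)/(k + 4)
(3) = (l^2 - 11*l + 30)/(l^2 + l)
(4) = (c - 6)/(c - 7)
(5) = (6 - h)/(-h + 4*u)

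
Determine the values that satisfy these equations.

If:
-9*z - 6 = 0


Then:
z = -2/3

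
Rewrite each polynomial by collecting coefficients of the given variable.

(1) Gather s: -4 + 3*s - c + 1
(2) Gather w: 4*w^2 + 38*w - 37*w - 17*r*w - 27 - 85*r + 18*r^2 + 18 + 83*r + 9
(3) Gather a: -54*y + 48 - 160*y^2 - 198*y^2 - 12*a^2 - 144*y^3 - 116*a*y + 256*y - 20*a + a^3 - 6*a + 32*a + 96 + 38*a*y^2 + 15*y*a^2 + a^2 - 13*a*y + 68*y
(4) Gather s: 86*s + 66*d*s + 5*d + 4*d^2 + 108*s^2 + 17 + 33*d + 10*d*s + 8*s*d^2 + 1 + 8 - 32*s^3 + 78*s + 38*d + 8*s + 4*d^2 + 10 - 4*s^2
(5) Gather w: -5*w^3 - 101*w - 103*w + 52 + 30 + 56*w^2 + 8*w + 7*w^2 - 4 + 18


(1) = -c + 3*s - 3
(2) = 18*r^2 - 2*r + 4*w^2 + w*(1 - 17*r)
(3) = a^3 + a^2*(15*y - 11) + a*(38*y^2 - 129*y + 6) - 144*y^3 - 358*y^2 + 270*y + 144
(4) = 8*d^2 + 76*d - 32*s^3 + 104*s^2 + s*(8*d^2 + 76*d + 172) + 36
(5) = -5*w^3 + 63*w^2 - 196*w + 96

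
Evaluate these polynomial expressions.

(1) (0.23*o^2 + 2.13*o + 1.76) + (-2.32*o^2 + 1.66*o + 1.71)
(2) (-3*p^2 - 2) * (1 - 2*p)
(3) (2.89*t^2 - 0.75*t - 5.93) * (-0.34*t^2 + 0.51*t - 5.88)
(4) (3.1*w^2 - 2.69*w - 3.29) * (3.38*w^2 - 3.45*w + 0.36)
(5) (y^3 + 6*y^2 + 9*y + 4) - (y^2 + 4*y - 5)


(1) = -2.09*o^2 + 3.79*o + 3.47
(2) = 6*p^3 - 3*p^2 + 4*p - 2
(3) = -0.9826*t^4 + 1.7289*t^3 - 15.3595*t^2 + 1.3857*t + 34.8684
(4) = 10.478*w^4 - 19.7872*w^3 - 0.7237*w^2 + 10.3821*w - 1.1844
(5) = y^3 + 5*y^2 + 5*y + 9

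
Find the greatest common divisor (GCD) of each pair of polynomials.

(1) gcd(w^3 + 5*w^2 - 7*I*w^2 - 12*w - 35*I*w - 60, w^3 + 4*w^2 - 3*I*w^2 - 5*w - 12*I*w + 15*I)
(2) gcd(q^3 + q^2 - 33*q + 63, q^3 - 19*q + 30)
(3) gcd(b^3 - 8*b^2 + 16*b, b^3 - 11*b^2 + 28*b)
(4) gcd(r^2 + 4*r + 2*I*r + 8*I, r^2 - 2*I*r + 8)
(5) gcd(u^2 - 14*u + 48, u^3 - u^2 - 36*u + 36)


(1) = w^2 + w*(5 - 3*I) - 15*I
(2) = gcd((q - 3)^2*(q + 7), (q - 3)*(q - 2)*(q + 5)) = q - 3
(3) = gcd(b*(b - 4)^2, b*(b - 7)*(b - 4)) = b^2 - 4*b
(4) = gcd((r + 4)*(r + 2*I), (r - 4*I)*(r + 2*I)) = r + 2*I
(5) = u - 6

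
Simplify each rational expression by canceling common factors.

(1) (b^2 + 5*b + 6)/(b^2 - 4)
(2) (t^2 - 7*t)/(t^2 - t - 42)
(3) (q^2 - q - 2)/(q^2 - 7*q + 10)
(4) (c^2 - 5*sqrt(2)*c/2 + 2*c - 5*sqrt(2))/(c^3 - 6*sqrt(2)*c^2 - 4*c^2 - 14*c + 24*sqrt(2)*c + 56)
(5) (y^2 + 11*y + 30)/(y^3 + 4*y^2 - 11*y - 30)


(1) = (b + 3)/(b - 2)
(2) = t/(t + 6)
(3) = (q + 1)/(q - 5)
(4) = (2*c^2 + c*(4 - 5*sqrt(2)) - 10*sqrt(2))/(2*c^3 + c^2*(-12*sqrt(2) - 8) + c*(-28 + 48*sqrt(2)) + 112)
(5) = (y + 6)/(y^2 - y - 6)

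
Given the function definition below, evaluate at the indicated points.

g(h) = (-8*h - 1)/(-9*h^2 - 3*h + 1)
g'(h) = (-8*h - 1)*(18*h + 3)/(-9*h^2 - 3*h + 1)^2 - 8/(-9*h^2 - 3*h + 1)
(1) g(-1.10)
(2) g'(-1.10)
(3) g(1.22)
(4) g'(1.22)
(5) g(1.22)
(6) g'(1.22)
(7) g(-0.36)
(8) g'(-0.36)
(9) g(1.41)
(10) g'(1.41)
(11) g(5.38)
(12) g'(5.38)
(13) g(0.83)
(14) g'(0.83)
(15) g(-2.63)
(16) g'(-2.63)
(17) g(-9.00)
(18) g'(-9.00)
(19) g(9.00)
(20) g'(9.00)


(1) = -1.18
(2) = -1.80
(3) = 0.67
(4) = -0.54
(5) = 0.67
(6) = -0.54
(7) = 2.06
(8) = -16.59
(9) = 0.58
(10) = -0.40
(11) = 0.16
(12) = -0.03
(13) = 0.99
(14) = -1.28
(15) = -0.38
(16) = -0.16
(17) = -0.10
(18) = -0.01
(19) = 0.10
(20) = -0.01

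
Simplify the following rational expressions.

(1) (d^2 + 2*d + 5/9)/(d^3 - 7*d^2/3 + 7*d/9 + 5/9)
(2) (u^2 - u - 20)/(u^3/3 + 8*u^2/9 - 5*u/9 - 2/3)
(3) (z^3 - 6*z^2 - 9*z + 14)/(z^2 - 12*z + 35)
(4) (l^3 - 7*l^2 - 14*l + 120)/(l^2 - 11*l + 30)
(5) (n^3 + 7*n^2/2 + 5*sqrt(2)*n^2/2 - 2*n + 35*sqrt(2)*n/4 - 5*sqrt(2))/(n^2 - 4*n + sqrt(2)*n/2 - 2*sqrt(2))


(1) = (3*d + 5)/(3*d^2 - 8*d + 5)
(2) = (9*u^2 - 9*u - 180)/(3*u^3 + 8*u^2 - 5*u - 6)
(3) = (z^2 + z - 2)/(z - 5)
(4) = l + 4
(5) = (8*n^3 + n^2*(28 + 20*sqrt(2)) + n*(-16 + 70*sqrt(2)) - 40*sqrt(2))/(8*n^2 + n*(-32 + 4*sqrt(2)) - 16*sqrt(2))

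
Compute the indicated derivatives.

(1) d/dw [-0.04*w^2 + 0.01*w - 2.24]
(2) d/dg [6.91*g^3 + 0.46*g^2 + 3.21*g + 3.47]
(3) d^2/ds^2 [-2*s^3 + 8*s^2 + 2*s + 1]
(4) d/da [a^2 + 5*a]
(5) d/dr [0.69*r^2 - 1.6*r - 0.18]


(1) = 0.01 - 0.08*w
(2) = 20.73*g^2 + 0.92*g + 3.21
(3) = 16 - 12*s
(4) = 2*a + 5
(5) = 1.38*r - 1.6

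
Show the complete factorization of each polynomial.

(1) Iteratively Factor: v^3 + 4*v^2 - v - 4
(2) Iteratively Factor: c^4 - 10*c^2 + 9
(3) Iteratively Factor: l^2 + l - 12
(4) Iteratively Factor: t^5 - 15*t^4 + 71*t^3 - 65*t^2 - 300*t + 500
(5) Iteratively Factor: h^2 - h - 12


(1) = (v + 4)*(v^2 - 1) = (v - 1)*(v + 4)*(v + 1)
(2) = (c - 1)*(c^3 + c^2 - 9*c - 9) = (c - 1)*(c + 1)*(c^2 - 9) = (c - 3)*(c - 1)*(c + 1)*(c + 3)
(3) = (l - 3)*(l + 4)
(4) = (t - 5)*(t^4 - 10*t^3 + 21*t^2 + 40*t - 100) = (t - 5)^2*(t^3 - 5*t^2 - 4*t + 20) = (t - 5)^2*(t + 2)*(t^2 - 7*t + 10) = (t - 5)^3*(t + 2)*(t - 2)
(5) = (h - 4)*(h + 3)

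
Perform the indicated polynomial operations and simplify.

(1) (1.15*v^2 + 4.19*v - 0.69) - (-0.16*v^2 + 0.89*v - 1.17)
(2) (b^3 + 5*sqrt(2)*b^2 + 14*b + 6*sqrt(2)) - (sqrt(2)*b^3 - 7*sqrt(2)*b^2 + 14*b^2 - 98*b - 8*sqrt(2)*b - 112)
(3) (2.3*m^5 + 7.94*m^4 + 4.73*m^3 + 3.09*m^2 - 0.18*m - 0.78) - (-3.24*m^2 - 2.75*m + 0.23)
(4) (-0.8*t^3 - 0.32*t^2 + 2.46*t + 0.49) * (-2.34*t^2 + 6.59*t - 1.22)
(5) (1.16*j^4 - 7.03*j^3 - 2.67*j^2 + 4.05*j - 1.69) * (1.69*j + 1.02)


(1) = 1.31*v^2 + 3.3*v + 0.48
(2) = -sqrt(2)*b^3 + b^3 - 14*b^2 + 12*sqrt(2)*b^2 + 8*sqrt(2)*b + 112*b + 6*sqrt(2) + 112
(3) = 2.3*m^5 + 7.94*m^4 + 4.73*m^3 + 6.33*m^2 + 2.57*m - 1.01
(4) = 1.872*t^5 - 4.5232*t^4 - 6.8892*t^3 + 15.4552*t^2 + 0.2279*t - 0.5978
(5) = 1.9604*j^5 - 10.6975*j^4 - 11.6829*j^3 + 4.1211*j^2 + 1.2749*j - 1.7238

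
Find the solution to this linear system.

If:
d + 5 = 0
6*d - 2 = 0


Then:
No Solution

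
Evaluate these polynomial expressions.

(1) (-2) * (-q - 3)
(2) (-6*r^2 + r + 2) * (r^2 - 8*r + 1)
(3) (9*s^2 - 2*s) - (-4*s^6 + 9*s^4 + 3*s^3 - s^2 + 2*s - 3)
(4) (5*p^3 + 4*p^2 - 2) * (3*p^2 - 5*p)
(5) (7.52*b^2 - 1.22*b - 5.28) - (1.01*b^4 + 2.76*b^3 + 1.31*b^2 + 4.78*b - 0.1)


(1) = 2*q + 6
(2) = -6*r^4 + 49*r^3 - 12*r^2 - 15*r + 2
(3) = 4*s^6 - 9*s^4 - 3*s^3 + 10*s^2 - 4*s + 3
(4) = 15*p^5 - 13*p^4 - 20*p^3 - 6*p^2 + 10*p
(5) = -1.01*b^4 - 2.76*b^3 + 6.21*b^2 - 6.0*b - 5.18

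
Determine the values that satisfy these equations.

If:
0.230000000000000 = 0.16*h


Then:
h = 1.44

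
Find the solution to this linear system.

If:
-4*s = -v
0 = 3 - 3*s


Then:
s = 1
v = 4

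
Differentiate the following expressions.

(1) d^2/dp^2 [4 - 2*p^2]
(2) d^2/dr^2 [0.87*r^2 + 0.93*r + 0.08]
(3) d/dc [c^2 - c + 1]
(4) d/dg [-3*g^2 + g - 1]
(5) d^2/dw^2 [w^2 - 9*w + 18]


(1) = -4
(2) = 1.74000000000000
(3) = 2*c - 1
(4) = 1 - 6*g
(5) = 2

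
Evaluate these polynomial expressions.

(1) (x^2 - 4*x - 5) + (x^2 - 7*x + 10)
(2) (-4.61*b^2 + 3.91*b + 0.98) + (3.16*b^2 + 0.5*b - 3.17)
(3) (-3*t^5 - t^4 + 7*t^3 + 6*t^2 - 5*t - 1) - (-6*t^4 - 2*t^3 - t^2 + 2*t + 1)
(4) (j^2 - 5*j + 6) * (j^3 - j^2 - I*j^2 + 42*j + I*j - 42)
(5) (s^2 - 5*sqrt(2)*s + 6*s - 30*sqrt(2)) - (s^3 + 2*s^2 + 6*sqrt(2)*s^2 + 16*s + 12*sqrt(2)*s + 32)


(1) = 2*x^2 - 11*x + 5
(2) = -1.45*b^2 + 4.41*b - 2.19
(3) = -3*t^5 + 5*t^4 + 9*t^3 + 7*t^2 - 7*t - 2
(4) = j^5 - 6*j^4 - I*j^4 + 53*j^3 + 6*I*j^3 - 258*j^2 - 11*I*j^2 + 462*j + 6*I*j - 252
(5) = -s^3 - 6*sqrt(2)*s^2 - s^2 - 17*sqrt(2)*s - 10*s - 30*sqrt(2) - 32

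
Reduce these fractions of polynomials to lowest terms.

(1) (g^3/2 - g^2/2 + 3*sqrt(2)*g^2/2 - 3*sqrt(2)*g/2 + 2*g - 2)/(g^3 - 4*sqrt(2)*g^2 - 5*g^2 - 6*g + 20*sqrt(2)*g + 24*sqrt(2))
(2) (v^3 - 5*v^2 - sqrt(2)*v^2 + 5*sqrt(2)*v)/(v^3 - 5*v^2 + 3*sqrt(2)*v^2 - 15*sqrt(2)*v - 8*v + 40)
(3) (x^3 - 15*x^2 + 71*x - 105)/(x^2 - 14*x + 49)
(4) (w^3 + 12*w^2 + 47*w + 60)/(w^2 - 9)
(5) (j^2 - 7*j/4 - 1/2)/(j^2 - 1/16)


(1) = (g^3 + g^2*(-1 + 3*sqrt(2)) + g*(4 - 3*sqrt(2)) - 4)/(2*g^3 + g^2*(-8*sqrt(2) - 10) + g*(-12 + 40*sqrt(2)) + 48*sqrt(2))
(2) = v/(v + 4*sqrt(2))
(3) = (x^2 - 8*x + 15)/(x - 7)
(4) = (w^2 + 9*w + 20)/(w - 3)
(5) = (4*j - 8)/(4*j - 1)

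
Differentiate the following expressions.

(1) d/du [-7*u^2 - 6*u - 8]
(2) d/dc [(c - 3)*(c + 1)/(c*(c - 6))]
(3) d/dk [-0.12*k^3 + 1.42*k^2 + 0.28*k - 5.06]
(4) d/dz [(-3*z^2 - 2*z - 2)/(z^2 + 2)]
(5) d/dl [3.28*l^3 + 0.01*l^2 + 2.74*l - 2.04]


(1) = -14*u - 6
(2) = 2*(-2*c^2 + 3*c - 9)/(c^2*(c^2 - 12*c + 36))
(3) = -0.36*k^2 + 2.84*k + 0.28
(4) = 2*(z^2 - 4*z - 2)/(z^4 + 4*z^2 + 4)
(5) = 9.84*l^2 + 0.02*l + 2.74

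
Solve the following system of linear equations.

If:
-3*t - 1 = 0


Then:
t = -1/3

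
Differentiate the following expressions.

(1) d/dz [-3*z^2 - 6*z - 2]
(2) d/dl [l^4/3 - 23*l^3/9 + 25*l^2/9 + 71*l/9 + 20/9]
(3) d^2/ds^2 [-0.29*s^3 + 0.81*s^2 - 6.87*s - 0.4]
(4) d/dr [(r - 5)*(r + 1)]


(1) = -6*z - 6
(2) = 4*l^3/3 - 23*l^2/3 + 50*l/9 + 71/9
(3) = 1.62 - 1.74*s
(4) = 2*r - 4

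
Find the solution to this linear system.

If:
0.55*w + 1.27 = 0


Then:
w = -2.31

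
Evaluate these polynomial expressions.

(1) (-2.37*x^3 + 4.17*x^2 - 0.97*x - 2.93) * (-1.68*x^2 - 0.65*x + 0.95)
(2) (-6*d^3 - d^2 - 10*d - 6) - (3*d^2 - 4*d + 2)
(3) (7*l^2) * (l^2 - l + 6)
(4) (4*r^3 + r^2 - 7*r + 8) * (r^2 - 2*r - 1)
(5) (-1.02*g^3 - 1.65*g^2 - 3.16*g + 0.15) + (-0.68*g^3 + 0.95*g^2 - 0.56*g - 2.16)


(1) = 3.9816*x^5 - 5.4651*x^4 - 3.3324*x^3 + 9.5144*x^2 + 0.983*x - 2.7835
(2) = -6*d^3 - 4*d^2 - 6*d - 8
(3) = 7*l^4 - 7*l^3 + 42*l^2
(4) = 4*r^5 - 7*r^4 - 13*r^3 + 21*r^2 - 9*r - 8
(5) = -1.7*g^3 - 0.7*g^2 - 3.72*g - 2.01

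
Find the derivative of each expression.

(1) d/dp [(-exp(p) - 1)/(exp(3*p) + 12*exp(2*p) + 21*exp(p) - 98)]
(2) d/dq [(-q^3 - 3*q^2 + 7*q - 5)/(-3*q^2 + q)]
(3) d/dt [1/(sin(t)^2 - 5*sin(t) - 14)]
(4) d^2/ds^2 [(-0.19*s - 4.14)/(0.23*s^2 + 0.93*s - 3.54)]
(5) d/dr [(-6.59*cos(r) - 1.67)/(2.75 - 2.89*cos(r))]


(1) = (2*exp(2*p) + exp(p) + 17)*exp(p)/(exp(5*p) + 17*exp(4*p) + 67*exp(3*p) - 161*exp(2*p) - 784*exp(p) + 1372)
(2) = (3*q^4 - 2*q^3 + 18*q^2 - 30*q + 5)/(q^2*(9*q^2 - 6*q + 1))
(3) = (5 - 2*sin(t))*cos(t)/((sin(t) - 7)^2*(sin(t) + 2)^2)
(4) = (-(0.19*s + 4.14)*(0.46*s + 0.93)*(0.92*s + 1.86) + (0.2622*s + 2.2578)*(0.23*s^2 + 0.93*s - 3.54))/(0.23*s^2 + 0.93*s - 3.54)^3
(5) = 22.9488*sin(r)/(2.89*cos(r) - 2.75)^2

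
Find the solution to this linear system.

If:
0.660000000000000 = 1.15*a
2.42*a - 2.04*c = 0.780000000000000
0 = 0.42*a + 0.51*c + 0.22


Then:
No Solution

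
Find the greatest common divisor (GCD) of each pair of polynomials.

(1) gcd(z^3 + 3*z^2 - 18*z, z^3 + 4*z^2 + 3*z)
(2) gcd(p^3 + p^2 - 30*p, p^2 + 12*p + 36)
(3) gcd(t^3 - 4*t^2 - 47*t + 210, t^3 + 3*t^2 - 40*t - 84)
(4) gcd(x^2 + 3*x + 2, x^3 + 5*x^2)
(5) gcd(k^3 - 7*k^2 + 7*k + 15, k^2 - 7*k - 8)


(1) = gcd(z*(z - 3)*(z + 6), z*(z + 1)*(z + 3)) = z
(2) = gcd(p*(p - 5)*(p + 6), (p + 6)^2) = p + 6
(3) = t^2 + t - 42
(4) = 1
(5) = k + 1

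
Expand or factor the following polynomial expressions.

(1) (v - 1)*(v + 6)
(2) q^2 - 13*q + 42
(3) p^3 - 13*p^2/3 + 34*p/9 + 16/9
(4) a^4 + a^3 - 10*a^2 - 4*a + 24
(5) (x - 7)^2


(1) = v^2 + 5*v - 6
(2) = (q - 7)*(q - 6)
(3) = (p - 8/3)*(p - 2)*(p + 1/3)
(4) = (a - 2)^2*(a + 2)*(a + 3)
(5) = x^2 - 14*x + 49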